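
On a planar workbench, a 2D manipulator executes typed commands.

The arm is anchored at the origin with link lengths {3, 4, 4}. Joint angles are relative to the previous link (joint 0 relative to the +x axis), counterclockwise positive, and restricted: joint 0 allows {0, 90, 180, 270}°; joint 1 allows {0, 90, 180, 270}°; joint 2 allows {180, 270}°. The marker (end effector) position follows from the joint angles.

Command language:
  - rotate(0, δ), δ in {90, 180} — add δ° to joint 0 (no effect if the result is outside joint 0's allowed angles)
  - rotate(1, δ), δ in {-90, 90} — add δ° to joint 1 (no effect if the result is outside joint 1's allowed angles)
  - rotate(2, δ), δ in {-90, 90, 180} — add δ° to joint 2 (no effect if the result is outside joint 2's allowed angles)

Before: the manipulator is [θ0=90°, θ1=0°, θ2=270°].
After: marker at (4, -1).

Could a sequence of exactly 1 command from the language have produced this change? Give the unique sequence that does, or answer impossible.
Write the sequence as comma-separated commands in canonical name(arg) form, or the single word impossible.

t0: [θ0=90°, θ1=0°, θ2=270°]
step 1 (rotate(1, -90)): [θ0=90°, θ1=270°, θ2=270°]
all 7 alternatives checked — unique.

rotate(1, -90)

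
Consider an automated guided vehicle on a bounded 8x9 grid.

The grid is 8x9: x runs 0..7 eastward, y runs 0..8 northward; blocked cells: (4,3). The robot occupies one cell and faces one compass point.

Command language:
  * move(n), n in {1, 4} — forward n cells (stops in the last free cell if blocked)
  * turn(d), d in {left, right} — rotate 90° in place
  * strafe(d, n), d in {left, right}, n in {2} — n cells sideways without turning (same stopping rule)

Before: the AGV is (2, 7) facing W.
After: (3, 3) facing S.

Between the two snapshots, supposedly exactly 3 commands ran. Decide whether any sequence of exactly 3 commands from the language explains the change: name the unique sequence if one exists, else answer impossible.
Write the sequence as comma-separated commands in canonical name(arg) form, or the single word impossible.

turn(left), move(4), strafe(left, 2)

key: strafe(left, 2) is stopped early by the blocked cell at (4,3)
t0: (2, 7) facing W
1. turn(left) → (2, 7) facing S
2. move(4) → (2, 3) facing S
3. strafe(left, 2) → (3, 3) facing S
no other 3-command option fits: unique.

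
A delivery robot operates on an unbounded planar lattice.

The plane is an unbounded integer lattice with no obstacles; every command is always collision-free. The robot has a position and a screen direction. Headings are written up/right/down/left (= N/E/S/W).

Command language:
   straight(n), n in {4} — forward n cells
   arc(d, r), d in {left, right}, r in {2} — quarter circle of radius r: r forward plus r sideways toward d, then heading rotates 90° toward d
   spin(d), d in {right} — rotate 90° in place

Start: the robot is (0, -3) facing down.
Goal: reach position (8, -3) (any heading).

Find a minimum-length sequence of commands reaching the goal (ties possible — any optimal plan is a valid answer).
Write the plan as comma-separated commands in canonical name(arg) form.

initial: (0, -3) facing down
[1] after arc(left, 2): (2, -5) facing right
[2] after straight(4): (6, -5) facing right
[3] after arc(left, 2): (8, -3) facing up
shorter routes all fall short; 3 is best.

arc(left, 2), straight(4), arc(left, 2)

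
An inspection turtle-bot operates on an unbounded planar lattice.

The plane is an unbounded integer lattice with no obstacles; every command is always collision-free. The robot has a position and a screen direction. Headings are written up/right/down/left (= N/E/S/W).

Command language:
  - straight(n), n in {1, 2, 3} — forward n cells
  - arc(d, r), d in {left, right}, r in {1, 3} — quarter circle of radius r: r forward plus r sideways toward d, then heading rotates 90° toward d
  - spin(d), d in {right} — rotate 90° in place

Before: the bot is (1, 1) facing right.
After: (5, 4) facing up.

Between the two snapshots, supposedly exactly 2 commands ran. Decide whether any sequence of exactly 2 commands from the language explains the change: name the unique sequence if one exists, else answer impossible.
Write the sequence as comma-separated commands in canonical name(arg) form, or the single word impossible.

key: cell and facing (now N) both changed — the 2 commands mix motion and turning
initial: (1, 1) facing right
t=1 straight(1) ⇒ (2, 1) facing right
t=2 arc(left, 3) ⇒ (5, 4) facing up
no other 2-command option fits: unique.

straight(1), arc(left, 3)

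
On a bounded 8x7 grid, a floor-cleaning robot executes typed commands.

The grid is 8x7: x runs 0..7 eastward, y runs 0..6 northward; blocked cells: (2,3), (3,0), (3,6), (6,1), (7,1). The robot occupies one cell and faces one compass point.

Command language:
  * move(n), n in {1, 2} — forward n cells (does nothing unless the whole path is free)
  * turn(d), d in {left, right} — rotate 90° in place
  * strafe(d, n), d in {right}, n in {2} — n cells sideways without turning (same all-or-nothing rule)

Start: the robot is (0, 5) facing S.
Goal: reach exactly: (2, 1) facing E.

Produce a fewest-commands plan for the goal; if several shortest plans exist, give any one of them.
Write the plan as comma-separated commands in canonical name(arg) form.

begin: (0, 5) facing S
t=1 turn(left) ⇒ (0, 5) facing E
t=2 strafe(right, 2) ⇒ (0, 3) facing E
t=3 strafe(right, 2) ⇒ (0, 1) facing E
t=4 move(2) ⇒ (2, 1) facing E
nothing shorter than 4 reaches the goal.

turn(left), strafe(right, 2), strafe(right, 2), move(2)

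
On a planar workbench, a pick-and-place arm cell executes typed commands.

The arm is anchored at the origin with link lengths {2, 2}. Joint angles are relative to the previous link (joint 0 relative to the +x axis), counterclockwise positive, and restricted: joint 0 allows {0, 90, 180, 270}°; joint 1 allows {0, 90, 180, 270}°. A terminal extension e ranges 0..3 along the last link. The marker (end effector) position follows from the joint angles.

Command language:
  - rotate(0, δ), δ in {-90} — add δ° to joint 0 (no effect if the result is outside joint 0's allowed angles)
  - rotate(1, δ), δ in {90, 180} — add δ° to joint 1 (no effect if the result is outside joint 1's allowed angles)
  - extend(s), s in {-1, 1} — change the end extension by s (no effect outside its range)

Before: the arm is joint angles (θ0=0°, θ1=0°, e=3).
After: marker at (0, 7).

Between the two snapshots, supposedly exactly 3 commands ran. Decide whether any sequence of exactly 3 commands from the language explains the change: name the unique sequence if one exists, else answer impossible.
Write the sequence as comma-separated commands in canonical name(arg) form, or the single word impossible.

rotate(0, -90), rotate(0, -90), rotate(0, -90)

from: joint angles (θ0=0°, θ1=0°, e=3)
[1] after rotate(0, -90): joint angles (θ0=270°, θ1=0°, e=3)
[2] after rotate(0, -90): joint angles (θ0=180°, θ1=0°, e=3)
[3] after rotate(0, -90): joint angles (θ0=90°, θ1=0°, e=3)
all 125 alternatives checked — unique.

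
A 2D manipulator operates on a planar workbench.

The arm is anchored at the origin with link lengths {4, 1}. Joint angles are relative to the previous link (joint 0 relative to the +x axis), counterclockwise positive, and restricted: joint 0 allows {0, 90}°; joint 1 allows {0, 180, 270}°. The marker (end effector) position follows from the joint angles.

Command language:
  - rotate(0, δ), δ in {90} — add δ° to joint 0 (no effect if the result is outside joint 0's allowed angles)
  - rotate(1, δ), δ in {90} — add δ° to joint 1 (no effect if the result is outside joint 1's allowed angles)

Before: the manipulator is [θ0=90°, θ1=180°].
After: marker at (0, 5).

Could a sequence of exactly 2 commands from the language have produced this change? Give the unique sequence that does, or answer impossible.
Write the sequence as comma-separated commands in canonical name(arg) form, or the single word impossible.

rotate(1, 90), rotate(1, 90)

initial: [θ0=90°, θ1=180°]
step 1 (rotate(1, 90)): [θ0=90°, θ1=270°]
step 2 (rotate(1, 90)): [θ0=90°, θ1=0°]
no rival 2-sequence matches.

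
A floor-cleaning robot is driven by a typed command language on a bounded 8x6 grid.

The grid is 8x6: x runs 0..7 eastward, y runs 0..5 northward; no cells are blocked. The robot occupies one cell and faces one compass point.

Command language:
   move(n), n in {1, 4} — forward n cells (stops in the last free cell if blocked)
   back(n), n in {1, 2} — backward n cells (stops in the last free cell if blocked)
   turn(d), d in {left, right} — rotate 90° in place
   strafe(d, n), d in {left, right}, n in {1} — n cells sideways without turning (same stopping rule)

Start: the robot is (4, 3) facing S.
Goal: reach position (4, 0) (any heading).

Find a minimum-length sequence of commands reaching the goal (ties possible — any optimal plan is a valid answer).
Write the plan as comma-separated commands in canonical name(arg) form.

initial: (4, 3) facing S
t=1 move(4) ⇒ (4, 0) facing S
minimal: 1 command(s), checked below 1.

move(4)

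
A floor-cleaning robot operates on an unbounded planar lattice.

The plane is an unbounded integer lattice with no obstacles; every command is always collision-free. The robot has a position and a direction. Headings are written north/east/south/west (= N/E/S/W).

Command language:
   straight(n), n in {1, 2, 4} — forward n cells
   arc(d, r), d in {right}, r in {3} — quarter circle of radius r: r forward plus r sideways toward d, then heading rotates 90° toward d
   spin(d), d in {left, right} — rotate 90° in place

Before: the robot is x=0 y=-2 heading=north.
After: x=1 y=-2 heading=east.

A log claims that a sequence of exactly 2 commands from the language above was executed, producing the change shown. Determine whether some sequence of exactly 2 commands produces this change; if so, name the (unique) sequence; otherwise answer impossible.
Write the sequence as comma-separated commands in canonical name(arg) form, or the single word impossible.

key: order matters: swapping spin(right) and straight(1) lands elsewhere
from: x=0 y=-2 heading=north
t=1 spin(right) ⇒ x=0 y=-2 heading=east
t=2 straight(1) ⇒ x=1 y=-2 heading=east
all 36 alternatives checked — unique.

spin(right), straight(1)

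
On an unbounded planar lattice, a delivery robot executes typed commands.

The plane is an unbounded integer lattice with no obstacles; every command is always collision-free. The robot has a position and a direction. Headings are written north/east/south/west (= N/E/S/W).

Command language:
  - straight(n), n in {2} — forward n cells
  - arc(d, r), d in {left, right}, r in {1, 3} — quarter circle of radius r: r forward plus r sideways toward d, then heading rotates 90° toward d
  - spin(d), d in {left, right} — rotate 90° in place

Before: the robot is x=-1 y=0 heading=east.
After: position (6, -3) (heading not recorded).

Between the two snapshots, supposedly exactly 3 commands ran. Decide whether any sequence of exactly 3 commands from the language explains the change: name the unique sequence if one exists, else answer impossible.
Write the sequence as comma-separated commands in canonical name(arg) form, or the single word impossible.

key: order matters: swapping straight(2) and arc(right, 3) lands elsewhere
start: x=-1 y=0 heading=east
[1] after straight(2): x=1 y=0 heading=east
[2] after straight(2): x=3 y=0 heading=east
[3] after arc(right, 3): x=6 y=-3 heading=south
all 343 alternatives checked — unique.

straight(2), straight(2), arc(right, 3)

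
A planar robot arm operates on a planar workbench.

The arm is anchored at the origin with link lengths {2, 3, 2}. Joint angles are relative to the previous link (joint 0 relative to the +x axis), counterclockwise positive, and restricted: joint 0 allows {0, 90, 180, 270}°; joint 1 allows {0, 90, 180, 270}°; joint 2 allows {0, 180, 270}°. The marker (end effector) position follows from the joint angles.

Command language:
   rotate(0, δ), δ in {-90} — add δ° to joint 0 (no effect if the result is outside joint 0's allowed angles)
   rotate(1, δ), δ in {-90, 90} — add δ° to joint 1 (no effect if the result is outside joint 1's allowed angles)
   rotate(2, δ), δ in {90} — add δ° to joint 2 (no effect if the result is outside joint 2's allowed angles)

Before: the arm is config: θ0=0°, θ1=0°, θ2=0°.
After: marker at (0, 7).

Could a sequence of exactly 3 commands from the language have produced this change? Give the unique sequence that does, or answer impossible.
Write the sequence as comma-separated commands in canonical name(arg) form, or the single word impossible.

rotate(0, -90), rotate(0, -90), rotate(0, -90)

from: config: θ0=0°, θ1=0°, θ2=0°
t=1 rotate(0, -90) ⇒ config: θ0=270°, θ1=0°, θ2=0°
t=2 rotate(0, -90) ⇒ config: θ0=180°, θ1=0°, θ2=0°
t=3 rotate(0, -90) ⇒ config: θ0=90°, θ1=0°, θ2=0°
no other 3-command option fits: unique.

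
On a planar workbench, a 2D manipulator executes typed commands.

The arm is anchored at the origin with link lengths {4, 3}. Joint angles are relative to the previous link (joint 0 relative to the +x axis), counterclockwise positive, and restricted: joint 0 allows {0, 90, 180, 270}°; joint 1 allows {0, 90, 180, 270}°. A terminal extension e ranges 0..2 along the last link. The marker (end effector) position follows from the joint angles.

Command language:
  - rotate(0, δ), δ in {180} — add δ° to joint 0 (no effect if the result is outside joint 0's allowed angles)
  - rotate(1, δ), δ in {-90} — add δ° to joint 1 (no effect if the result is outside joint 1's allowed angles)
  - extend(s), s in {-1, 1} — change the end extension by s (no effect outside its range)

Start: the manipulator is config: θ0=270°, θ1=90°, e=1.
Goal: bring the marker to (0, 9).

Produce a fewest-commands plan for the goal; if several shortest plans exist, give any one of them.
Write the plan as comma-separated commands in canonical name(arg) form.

rotate(1, -90), rotate(0, 180), extend(1)

from: config: θ0=270°, θ1=90°, e=1
[1] after rotate(1, -90): config: θ0=270°, θ1=0°, e=1
[2] after rotate(0, 180): config: θ0=90°, θ1=0°, e=1
[3] after extend(1): config: θ0=90°, θ1=0°, e=2
minimal: 3 command(s), checked below 3.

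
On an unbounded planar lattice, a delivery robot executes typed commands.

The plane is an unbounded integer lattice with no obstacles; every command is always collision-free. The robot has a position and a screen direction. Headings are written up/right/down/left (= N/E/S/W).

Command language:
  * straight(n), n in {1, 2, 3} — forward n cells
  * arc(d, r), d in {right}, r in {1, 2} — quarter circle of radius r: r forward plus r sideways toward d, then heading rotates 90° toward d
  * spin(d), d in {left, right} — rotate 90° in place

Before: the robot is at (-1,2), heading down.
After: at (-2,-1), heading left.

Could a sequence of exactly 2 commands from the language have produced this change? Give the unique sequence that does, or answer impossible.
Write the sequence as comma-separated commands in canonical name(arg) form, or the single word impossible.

key: order matters: swapping straight(2) and arc(right, 1) lands elsewhere
start: at (-1,2), heading down
1. straight(2) → at (-1,0), heading down
2. arc(right, 1) → at (-2,-1), heading left
uniquely the one of 49 2-step routes that fits.

straight(2), arc(right, 1)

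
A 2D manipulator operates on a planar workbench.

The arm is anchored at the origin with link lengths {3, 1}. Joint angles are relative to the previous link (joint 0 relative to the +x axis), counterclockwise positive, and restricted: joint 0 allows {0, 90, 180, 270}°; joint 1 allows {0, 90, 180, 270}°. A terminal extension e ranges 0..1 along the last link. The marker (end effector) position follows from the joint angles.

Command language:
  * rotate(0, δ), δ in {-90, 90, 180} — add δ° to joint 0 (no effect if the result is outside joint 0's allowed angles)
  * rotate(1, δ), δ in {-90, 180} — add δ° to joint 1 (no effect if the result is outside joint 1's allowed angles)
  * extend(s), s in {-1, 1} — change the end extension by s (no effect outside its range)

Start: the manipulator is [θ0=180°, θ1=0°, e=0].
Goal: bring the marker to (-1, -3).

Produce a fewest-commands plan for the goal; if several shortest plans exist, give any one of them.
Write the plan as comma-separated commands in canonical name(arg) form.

rotate(0, 90), rotate(1, -90)

begin: [θ0=180°, θ1=0°, e=0]
[1] after rotate(0, 90): [θ0=270°, θ1=0°, e=0]
[2] after rotate(1, -90): [θ0=270°, θ1=270°, e=0]
shorter routes all fall short; 2 is best.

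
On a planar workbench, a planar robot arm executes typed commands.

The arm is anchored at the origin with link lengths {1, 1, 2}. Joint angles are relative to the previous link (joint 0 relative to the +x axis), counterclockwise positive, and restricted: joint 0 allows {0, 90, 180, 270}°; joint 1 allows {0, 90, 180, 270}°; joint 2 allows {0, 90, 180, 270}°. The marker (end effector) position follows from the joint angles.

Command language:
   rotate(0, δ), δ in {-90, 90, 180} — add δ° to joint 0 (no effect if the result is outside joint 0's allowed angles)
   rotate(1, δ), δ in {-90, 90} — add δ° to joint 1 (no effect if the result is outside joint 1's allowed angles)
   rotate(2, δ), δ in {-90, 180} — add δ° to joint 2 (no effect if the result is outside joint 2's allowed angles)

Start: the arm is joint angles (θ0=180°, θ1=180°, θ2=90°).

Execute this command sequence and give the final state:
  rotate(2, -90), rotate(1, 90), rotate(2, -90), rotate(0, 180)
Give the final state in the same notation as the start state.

begin: joint angles (θ0=180°, θ1=180°, θ2=90°)
1. rotate(2, -90) → joint angles (θ0=180°, θ1=180°, θ2=0°)
2. rotate(1, 90) → joint angles (θ0=180°, θ1=270°, θ2=0°)
3. rotate(2, -90) → joint angles (θ0=180°, θ1=270°, θ2=270°)
4. rotate(0, 180) → joint angles (θ0=0°, θ1=270°, θ2=270°)

joint angles (θ0=0°, θ1=270°, θ2=270°)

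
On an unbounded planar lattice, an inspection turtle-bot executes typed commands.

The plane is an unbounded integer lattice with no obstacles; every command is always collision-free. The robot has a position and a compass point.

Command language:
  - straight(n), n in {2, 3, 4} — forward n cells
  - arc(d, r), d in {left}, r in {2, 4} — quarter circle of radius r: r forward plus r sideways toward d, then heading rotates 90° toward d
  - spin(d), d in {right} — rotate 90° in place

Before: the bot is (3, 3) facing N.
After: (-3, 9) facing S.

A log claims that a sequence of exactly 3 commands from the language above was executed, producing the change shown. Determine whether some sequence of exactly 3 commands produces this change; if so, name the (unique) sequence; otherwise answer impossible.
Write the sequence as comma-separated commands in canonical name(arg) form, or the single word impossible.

straight(4), arc(left, 4), arc(left, 2)

key: order matters: swapping straight(4) and arc(left, 2) lands elsewhere
begin: (3, 3) facing N
step 1 (straight(4)): (3, 7) facing N
step 2 (arc(left, 4)): (-1, 11) facing W
step 3 (arc(left, 2)): (-3, 9) facing S
all 216 alternatives checked — unique.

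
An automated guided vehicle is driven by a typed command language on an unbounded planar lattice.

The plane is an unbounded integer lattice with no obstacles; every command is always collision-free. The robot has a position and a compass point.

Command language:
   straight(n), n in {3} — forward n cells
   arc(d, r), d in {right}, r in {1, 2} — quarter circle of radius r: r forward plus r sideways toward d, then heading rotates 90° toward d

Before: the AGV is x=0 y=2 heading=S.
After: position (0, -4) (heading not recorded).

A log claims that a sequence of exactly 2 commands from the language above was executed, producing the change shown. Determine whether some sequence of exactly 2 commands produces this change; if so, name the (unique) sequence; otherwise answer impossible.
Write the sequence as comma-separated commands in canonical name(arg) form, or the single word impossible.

start: x=0 y=2 heading=S
step 1 (straight(3)): x=0 y=-1 heading=S
step 2 (straight(3)): x=0 y=-4 heading=S
no rival 2-sequence matches.

straight(3), straight(3)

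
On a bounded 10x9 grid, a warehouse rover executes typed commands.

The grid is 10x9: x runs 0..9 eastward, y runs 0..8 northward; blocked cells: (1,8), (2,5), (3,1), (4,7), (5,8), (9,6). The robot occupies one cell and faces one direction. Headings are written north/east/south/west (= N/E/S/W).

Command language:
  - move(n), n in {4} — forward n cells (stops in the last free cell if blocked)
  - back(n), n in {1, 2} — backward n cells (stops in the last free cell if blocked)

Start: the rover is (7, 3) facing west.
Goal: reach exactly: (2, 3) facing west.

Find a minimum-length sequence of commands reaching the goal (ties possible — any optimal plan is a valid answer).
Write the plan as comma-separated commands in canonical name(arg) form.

initial: (7, 3) facing west
step 1 (move(4)): (3, 3) facing west
step 2 (move(4)): (0, 3) facing west
step 3 (back(2)): (2, 3) facing west
nothing shorter than 3 reaches the goal.

move(4), move(4), back(2)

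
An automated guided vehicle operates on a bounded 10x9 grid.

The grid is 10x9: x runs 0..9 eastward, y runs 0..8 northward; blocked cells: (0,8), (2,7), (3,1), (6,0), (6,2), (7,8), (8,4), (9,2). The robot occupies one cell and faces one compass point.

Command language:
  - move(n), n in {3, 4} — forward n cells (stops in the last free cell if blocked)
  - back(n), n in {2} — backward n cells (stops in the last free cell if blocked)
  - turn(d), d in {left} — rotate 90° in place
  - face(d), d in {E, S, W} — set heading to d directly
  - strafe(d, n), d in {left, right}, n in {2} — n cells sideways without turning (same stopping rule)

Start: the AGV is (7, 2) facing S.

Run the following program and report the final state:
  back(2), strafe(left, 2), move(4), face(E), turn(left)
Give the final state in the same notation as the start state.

from: (7, 2) facing S
[1] after back(2): (7, 4) facing S
[2] after strafe(left, 2): (7, 4) facing S
[3] after move(4): (7, 0) facing S
[4] after face(E): (7, 0) facing E
[5] after turn(left): (7, 0) facing N

(7, 0) facing N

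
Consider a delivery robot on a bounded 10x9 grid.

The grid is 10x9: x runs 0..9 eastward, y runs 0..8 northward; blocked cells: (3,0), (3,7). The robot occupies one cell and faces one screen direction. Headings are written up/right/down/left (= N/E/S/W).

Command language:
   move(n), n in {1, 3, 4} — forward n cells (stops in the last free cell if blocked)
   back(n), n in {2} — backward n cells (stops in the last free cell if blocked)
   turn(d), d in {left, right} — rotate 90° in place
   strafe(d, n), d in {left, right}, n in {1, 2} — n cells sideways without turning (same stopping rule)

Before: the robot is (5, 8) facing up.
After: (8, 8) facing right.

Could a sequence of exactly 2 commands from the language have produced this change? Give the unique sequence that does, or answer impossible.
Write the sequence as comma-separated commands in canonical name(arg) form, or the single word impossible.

turn(right), move(3)

key: cell and facing (now E) both changed — the 2 commands mix motion and turning
initial: (5, 8) facing up
[1] after turn(right): (5, 8) facing right
[2] after move(3): (8, 8) facing right
no rival 2-sequence matches.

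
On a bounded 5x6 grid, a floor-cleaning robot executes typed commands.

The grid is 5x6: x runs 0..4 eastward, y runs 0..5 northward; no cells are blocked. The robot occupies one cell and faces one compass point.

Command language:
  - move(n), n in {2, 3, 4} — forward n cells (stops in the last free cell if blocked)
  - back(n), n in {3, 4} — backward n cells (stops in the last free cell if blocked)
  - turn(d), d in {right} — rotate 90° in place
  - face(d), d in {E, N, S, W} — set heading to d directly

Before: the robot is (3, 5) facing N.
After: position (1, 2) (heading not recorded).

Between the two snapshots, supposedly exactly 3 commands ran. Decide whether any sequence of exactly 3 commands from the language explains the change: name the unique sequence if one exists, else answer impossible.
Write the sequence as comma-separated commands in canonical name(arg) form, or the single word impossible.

key: running move(2) before back(3) would end elsewhere — order is forced
from: (3, 5) facing N
step 1 (back(3)): (3, 2) facing N
step 2 (face(W)): (3, 2) facing W
step 3 (move(2)): (1, 2) facing W
all 1000 alternatives checked — unique.

back(3), face(W), move(2)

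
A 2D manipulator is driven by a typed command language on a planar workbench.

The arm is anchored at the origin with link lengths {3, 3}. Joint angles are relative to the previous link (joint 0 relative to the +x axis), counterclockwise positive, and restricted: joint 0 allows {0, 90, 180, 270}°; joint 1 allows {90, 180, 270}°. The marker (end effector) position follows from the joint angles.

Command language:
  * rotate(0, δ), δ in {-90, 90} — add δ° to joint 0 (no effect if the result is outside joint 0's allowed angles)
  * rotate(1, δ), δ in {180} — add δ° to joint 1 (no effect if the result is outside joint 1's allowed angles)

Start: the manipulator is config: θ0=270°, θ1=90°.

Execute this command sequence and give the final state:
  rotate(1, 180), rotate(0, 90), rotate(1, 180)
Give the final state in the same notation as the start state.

initial: config: θ0=270°, θ1=90°
step 1 (rotate(1, 180)): config: θ0=270°, θ1=270°
step 2 (rotate(0, 90)): config: θ0=0°, θ1=270°
step 3 (rotate(1, 180)): config: θ0=0°, θ1=90°

config: θ0=0°, θ1=90°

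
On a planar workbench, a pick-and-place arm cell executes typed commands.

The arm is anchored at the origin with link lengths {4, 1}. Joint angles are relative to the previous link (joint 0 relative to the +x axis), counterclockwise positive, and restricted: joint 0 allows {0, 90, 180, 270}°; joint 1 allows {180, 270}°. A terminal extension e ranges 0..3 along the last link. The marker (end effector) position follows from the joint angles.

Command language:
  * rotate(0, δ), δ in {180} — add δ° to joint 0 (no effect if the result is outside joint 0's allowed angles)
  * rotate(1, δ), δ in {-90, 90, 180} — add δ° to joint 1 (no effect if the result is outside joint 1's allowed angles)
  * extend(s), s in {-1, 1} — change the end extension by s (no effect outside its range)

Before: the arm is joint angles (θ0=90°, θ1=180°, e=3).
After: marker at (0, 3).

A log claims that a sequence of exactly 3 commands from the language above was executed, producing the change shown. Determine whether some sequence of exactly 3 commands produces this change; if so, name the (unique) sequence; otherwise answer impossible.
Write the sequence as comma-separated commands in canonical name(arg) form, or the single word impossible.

begin: joint angles (θ0=90°, θ1=180°, e=3)
t=1 extend(-1) ⇒ joint angles (θ0=90°, θ1=180°, e=2)
t=2 extend(-1) ⇒ joint angles (θ0=90°, θ1=180°, e=1)
t=3 extend(-1) ⇒ joint angles (θ0=90°, θ1=180°, e=0)
all 216 alternatives checked — unique.

extend(-1), extend(-1), extend(-1)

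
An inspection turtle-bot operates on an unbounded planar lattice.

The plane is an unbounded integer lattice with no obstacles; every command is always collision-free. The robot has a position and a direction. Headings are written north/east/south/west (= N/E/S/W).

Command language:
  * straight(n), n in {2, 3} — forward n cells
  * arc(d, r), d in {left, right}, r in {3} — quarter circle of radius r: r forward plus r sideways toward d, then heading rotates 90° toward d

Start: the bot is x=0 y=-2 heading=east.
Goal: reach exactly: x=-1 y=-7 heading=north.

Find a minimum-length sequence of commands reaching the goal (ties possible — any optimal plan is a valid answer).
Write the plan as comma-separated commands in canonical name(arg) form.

straight(2), arc(right, 3), straight(2), arc(right, 3), arc(right, 3)

begin: x=0 y=-2 heading=east
1. straight(2) → x=2 y=-2 heading=east
2. arc(right, 3) → x=5 y=-5 heading=south
3. straight(2) → x=5 y=-7 heading=south
4. arc(right, 3) → x=2 y=-10 heading=west
5. arc(right, 3) → x=-1 y=-7 heading=north
minimal: 5 command(s), checked below 5.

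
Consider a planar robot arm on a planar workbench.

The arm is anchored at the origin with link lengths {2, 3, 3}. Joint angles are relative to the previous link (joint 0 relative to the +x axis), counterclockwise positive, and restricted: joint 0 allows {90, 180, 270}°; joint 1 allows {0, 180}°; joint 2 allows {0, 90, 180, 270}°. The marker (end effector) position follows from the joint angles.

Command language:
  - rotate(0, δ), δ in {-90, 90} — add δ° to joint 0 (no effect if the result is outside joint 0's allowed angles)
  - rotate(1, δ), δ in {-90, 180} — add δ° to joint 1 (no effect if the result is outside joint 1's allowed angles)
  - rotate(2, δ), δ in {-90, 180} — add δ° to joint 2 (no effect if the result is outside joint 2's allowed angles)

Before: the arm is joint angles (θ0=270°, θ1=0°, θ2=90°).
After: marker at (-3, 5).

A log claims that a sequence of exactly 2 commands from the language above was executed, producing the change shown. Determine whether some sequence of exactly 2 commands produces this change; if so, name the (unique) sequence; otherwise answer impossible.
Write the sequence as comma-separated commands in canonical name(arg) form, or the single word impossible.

start: joint angles (θ0=270°, θ1=0°, θ2=90°)
1. rotate(0, -90) → joint angles (θ0=180°, θ1=0°, θ2=90°)
2. rotate(0, -90) → joint angles (θ0=90°, θ1=0°, θ2=90°)
no other 2-command option fits: unique.

rotate(0, -90), rotate(0, -90)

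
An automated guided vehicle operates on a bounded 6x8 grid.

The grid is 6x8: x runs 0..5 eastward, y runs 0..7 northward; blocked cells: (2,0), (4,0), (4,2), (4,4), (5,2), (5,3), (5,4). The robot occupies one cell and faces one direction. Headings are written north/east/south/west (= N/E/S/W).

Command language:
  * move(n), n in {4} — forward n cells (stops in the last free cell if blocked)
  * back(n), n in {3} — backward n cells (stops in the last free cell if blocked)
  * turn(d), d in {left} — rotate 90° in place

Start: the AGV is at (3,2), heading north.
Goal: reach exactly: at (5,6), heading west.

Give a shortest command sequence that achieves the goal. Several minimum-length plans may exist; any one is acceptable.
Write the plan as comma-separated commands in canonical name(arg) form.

move(4), turn(left), back(3)

from: at (3,2), heading north
step 1 (move(4)): at (3,6), heading north
step 2 (turn(left)): at (3,6), heading west
step 3 (back(3)): at (5,6), heading west
no 2-step plan works, so 3 is optimal.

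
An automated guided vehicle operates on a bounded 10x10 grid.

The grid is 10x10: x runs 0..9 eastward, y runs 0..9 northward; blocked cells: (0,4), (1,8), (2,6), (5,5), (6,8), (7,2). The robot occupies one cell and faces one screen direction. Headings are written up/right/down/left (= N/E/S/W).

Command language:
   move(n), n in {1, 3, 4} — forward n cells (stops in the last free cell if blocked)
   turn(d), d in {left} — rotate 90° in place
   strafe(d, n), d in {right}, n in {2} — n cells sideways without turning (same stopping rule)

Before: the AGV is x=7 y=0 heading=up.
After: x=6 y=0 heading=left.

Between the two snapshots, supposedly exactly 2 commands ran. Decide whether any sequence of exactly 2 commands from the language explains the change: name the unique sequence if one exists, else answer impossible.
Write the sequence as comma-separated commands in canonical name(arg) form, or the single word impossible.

turn(left), move(1)

key: position moved to (6,0) AND the heading swung to W — translation plus rotation needed
initial: x=7 y=0 heading=up
[1] after turn(left): x=7 y=0 heading=left
[2] after move(1): x=6 y=0 heading=left
uniquely the one of 25 2-step routes that fits.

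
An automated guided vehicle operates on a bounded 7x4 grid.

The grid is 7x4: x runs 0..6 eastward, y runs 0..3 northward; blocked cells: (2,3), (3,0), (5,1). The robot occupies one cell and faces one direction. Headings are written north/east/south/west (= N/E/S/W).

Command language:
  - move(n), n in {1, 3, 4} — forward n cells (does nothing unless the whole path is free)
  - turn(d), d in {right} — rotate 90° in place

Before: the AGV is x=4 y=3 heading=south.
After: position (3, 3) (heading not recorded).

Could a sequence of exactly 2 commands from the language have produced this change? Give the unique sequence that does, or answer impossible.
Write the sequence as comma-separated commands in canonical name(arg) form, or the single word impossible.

key: running move(1) before turn(right) would end elsewhere — order is forced
initial: x=4 y=3 heading=south
t=1 turn(right) ⇒ x=4 y=3 heading=west
t=2 move(1) ⇒ x=3 y=3 heading=west
no rival 2-sequence matches.

turn(right), move(1)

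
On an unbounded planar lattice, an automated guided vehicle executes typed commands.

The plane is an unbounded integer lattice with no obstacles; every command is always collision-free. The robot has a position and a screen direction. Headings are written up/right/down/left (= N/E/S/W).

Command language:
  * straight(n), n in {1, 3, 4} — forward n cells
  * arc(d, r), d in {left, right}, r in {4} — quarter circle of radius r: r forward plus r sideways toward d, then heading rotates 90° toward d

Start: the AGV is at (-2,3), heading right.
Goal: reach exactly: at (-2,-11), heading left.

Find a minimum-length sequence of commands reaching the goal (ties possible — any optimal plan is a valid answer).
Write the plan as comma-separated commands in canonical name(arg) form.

t0: at (-2,3), heading right
[1] after arc(right, 4): at (2,-1), heading down
[2] after straight(3): at (2,-4), heading down
[3] after straight(3): at (2,-7), heading down
[4] after arc(right, 4): at (-2,-11), heading left
minimal: 4 command(s), checked below 4.

arc(right, 4), straight(3), straight(3), arc(right, 4)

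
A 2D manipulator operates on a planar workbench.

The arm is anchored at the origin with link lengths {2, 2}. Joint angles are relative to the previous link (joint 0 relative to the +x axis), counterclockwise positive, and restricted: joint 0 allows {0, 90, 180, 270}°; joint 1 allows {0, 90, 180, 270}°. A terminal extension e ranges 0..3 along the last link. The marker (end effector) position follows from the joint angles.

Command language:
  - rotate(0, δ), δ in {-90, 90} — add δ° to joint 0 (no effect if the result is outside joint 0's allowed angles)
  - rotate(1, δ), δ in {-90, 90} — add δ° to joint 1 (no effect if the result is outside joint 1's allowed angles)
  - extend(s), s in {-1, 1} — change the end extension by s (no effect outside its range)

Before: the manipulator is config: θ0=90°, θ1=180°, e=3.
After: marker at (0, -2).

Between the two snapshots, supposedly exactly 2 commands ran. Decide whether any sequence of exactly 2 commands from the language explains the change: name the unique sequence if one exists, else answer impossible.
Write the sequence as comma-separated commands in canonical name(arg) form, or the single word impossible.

extend(1), extend(-1)

key: order matters: swapping extend(1) and extend(-1) lands elsewhere
start: config: θ0=90°, θ1=180°, e=3
step 1 (extend(1)): config: θ0=90°, θ1=180°, e=3
step 2 (extend(-1)): config: θ0=90°, θ1=180°, e=2
all 36 alternatives checked — unique.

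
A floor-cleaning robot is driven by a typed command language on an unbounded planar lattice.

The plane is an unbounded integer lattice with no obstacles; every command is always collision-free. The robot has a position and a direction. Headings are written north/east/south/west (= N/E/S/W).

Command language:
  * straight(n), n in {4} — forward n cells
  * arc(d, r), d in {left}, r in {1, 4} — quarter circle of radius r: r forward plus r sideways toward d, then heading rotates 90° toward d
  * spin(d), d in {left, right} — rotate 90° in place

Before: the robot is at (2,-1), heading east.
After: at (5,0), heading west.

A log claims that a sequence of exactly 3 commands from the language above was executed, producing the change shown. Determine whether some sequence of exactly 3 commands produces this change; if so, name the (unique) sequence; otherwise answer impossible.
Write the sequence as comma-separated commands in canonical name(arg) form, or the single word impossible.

key: position moved to (5,0) AND the heading swung to W — translation plus rotation needed
start: at (2,-1), heading east
step 1 (straight(4)): at (6,-1), heading east
step 2 (spin(left)): at (6,-1), heading north
step 3 (arc(left, 1)): at (5,0), heading west
uniquely the one of 125 3-step routes that fits.

straight(4), spin(left), arc(left, 1)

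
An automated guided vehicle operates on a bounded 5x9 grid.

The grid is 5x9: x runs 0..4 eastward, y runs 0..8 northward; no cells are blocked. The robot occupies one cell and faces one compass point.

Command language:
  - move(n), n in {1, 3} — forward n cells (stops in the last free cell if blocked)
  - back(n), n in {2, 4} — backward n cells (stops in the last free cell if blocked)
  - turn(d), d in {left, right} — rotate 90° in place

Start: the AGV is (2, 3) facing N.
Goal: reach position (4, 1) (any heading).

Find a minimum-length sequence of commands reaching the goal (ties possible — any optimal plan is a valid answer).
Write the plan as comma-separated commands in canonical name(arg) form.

back(2), turn(right), move(3)

t0: (2, 3) facing N
1. back(2) → (2, 1) facing N
2. turn(right) → (2, 1) facing E
3. move(3) → (4, 1) facing E
shorter routes all fall short; 3 is best.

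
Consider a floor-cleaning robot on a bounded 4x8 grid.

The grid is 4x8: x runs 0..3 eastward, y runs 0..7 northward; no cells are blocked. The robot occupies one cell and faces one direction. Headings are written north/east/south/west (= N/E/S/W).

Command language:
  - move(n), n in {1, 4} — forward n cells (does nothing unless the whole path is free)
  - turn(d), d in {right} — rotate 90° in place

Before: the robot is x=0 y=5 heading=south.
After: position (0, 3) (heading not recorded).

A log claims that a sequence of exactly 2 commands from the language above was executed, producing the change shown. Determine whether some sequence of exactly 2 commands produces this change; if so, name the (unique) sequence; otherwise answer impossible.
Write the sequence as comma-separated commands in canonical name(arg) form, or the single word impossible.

move(1), move(1)

t0: x=0 y=5 heading=south
[1] after move(1): x=0 y=4 heading=south
[2] after move(1): x=0 y=3 heading=south
no rival 2-sequence matches.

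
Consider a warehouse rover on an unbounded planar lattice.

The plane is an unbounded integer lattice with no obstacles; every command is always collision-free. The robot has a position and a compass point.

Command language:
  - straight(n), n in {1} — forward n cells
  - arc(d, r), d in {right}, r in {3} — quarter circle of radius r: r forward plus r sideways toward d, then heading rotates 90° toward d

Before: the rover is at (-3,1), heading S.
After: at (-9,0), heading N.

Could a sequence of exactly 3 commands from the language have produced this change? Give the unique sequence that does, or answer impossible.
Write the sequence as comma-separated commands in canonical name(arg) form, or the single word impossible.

key: cell and facing (now N) both changed — the 3 commands mix motion and turning
from: at (-3,1), heading S
step 1 (straight(1)): at (-3,0), heading S
step 2 (arc(right, 3)): at (-6,-3), heading W
step 3 (arc(right, 3)): at (-9,0), heading N
no rival 3-sequence matches.

straight(1), arc(right, 3), arc(right, 3)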